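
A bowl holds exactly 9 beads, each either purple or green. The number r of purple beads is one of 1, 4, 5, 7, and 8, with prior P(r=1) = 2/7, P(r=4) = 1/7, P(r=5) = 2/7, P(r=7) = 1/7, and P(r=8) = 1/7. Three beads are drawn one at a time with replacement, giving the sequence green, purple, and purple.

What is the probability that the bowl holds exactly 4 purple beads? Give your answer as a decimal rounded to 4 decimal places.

Under each hypothesis, the probability of the observed sequence is: P(data | r = 1) = (8/9)(1/9)(1/9) = 0.010974; P(data | r = 4) = (5/9)(4/9)(4/9) = 0.10974; P(data | r = 5) = (4/9)(5/9)(5/9) = 0.13717; P(data | r = 7) = (2/9)(7/9)(7/9) = 0.13443; P(data | r = 8) = (1/9)(8/9)(8/9) = 0.087791.
The prior-weighted likelihoods are 2/7 · 0.010974 = 0.0031354, 1/7 · 0.10974 = 0.015677, 2/7 · 0.13717 = 0.039193, 1/7 · 0.13443 = 0.019204, 1/7 · 0.087791 = 0.012542; these sum to 0.089751.
So P(r = 4 | data) = (0.015677) / (0.089751) = 0.17467.

0.1747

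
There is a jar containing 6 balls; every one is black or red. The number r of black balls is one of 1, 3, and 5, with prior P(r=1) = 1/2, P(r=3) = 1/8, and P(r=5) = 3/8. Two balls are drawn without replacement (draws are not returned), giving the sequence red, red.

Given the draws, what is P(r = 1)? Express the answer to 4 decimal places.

0.9302

For each hypothesis, P(data | H) works out to: P(data | r = 1) = (5/6)(4/5) = 2/3; P(data | r = 3) = (3/6)(2/5) = 1/5; P(data | r = 5) = (1/6)(0/5) = 0.
Weighting by the prior gives 1/2 · 2/3 = 1/3, 1/8 · 1/5 = 1/40, 3/8 · 0 = 0; with total 43/120.
So P(r = 1 | data) = (1/3) / (43/120) = 40/43.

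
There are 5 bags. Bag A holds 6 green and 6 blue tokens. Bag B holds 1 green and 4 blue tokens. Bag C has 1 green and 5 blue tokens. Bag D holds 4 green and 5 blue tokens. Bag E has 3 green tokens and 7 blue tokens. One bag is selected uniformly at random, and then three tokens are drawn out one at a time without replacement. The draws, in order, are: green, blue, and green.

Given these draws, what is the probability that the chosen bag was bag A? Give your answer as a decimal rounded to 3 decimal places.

0.435

The likelihood of the observed sequence under each hypothesis: P(data | bag A) = (6/12)(6/11)(5/10) = 0.13636; P(data | bag B) = (1/5)(4/4)(0/3) = 0; P(data | bag C) = (1/6)(5/5)(0/4) = 0; P(data | bag D) = (4/9)(5/8)(3/7) = 0.11905; P(data | bag E) = (3/10)(7/9)(2/8) = 0.058333.
Multiplying each by its prior: 1/5 · 0.13636 = 0.027273, 1/5 · 0 = 0, 1/5 · 0 = 0, 1/5 · 0.11905 = 0.02381, 1/5 · 0.058333 = 0.011667; with total 0.062749.
By Bayes' rule, P(bag A | data) = (0.027273) / (0.062749) = 0.43463.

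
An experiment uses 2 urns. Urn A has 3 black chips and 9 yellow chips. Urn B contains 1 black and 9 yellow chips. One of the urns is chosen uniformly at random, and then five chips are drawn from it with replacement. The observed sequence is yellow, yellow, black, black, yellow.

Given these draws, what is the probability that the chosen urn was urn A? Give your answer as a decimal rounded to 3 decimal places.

0.783

Compute the likelihood of the observed sequence for each case: P(data | urn A) = (9/12)(9/12)(3/12)(3/12)(9/12) = 0.026367; P(data | urn B) = (9/10)(9/10)(1/10)(1/10)(9/10) = 0.00729.
Weighting by the prior gives 1/2 · 0.026367 = 0.013184, 1/2 · 0.00729 = 0.003645; these sum to 0.016829.
So P(urn A | data) = (0.013184) / (0.016829) = 0.7834.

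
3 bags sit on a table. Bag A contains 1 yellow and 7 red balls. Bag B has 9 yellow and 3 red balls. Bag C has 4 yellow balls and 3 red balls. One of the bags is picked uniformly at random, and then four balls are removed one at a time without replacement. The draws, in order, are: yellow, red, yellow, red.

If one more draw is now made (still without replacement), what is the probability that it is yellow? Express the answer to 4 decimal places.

The likelihood of the observed sequence under each hypothesis: P(data | bag A) = (1/8)(7/7)(0/6) = 0; P(data | bag B) = (9/12)(3/11)(8/10)(2/9) = 0.036364; P(data | bag C) = (4/7)(3/6)(3/5)(2/4) = 0.085714.
The prior-weighted likelihoods are 1/3 · 0 = 0, 1/3 · 0.036364 = 0.012121, 1/3 · 0.085714 = 0.028571; these sum to 0.040693.
Normalising, the posterior is P(bag A | data) = 0, P(bag B | data) = 0.29787, P(bag C | data) = 0.70213.
So P(yellow next | data) = Σ P(yellow next | H) P(H | data) = (7/8)(0.29787) + (2/3)(0.70213) = 0.72872.

0.7287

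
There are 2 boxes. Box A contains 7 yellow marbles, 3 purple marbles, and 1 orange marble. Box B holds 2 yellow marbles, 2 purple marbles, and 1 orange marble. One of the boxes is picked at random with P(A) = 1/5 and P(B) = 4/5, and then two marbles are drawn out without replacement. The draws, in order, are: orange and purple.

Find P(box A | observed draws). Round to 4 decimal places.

0.0638

The likelihood of the observed sequence under each hypothesis: P(data | box A) = (1/11)(3/10) = 3/110; P(data | box B) = (1/5)(2/4) = 1/10.
Multiplying each by its prior: 1/5 · 3/110 = 3/550, 4/5 · 1/10 = 2/25; these sum to 47/550.
Therefore the posterior P(box A | data) = (3/550) / (47/550) = 3/47.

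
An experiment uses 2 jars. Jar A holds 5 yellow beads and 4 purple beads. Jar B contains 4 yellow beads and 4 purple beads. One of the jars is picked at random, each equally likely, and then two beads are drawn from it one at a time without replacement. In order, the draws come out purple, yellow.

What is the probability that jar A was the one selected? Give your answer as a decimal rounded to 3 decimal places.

0.493

Under each hypothesis, the probability of the observed sequence is: P(data | jar A) = (4/9)(5/8) = 5/18; P(data | jar B) = (4/8)(4/7) = 2/7.
Multiplying each by its prior: 1/2 · 5/18 = 5/36, 1/2 · 2/7 = 1/7; with total 71/252.
So P(jar A | data) = (5/36) / (71/252) = 35/71.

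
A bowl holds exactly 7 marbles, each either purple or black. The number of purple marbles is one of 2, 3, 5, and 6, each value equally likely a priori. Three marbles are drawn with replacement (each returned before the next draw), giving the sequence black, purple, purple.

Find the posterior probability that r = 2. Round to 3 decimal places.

0.141

Compute the likelihood of the observed sequence for each case: P(data | r = 2) = (5/7)(2/7)(2/7) = 20/343; P(data | r = 3) = (4/7)(3/7)(3/7) = 36/343; P(data | r = 5) = (2/7)(5/7)(5/7) = 50/343; P(data | r = 6) = (1/7)(6/7)(6/7) = 36/343.
Weighting by the prior gives 1/4 · 20/343 = 5/343, 1/4 · 36/343 = 9/343, 1/4 · 50/343 = 25/686, 1/4 · 36/343 = 9/343; summing to 71/686.
So P(r = 2 | data) = (5/343) / (71/686) = 10/71.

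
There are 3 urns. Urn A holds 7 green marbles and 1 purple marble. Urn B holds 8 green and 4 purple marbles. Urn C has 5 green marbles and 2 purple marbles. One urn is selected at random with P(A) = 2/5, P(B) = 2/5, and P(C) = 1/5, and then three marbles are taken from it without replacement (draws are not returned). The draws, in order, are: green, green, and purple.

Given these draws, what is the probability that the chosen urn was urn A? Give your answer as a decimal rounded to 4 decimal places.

Compute the likelihood of the observed sequence for each case: P(data | urn A) = (7/8)(6/7)(1/6) = 0.125; P(data | urn B) = (8/12)(7/11)(4/10) = 0.1697; P(data | urn C) = (5/7)(4/6)(2/5) = 0.19048.
Multiplying each by its prior: 2/5 · 0.125 = 0.05, 2/5 · 0.1697 = 0.067879, 1/5 · 0.19048 = 0.038095; these sum to 0.15597.
Therefore the posterior P(urn A | data) = (0.05) / (0.15597) = 0.32057.

0.3206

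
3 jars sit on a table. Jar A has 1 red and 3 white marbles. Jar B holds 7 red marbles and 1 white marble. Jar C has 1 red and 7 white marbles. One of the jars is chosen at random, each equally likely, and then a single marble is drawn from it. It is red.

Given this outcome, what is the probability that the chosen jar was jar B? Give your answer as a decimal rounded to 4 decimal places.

For each hypothesis, P(data | H) works out to: P(data | jar A) = (1/4) = 1/4; P(data | jar B) = (7/8) = 7/8; P(data | jar C) = (1/8) = 1/8.
The prior-weighted likelihoods are 1/3 · 1/4 = 1/12, 1/3 · 7/8 = 7/24, 1/3 · 1/8 = 1/24; these sum to 5/12.
Hence P(jar B | data) = (7/24) / (5/12) = 7/10.

0.7000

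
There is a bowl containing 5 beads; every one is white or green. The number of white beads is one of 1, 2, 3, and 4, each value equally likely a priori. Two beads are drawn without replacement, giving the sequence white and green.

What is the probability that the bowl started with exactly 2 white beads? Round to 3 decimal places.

The likelihood of the observed sequence under each hypothesis: P(data | r = 1) = (1/5)(4/4) = 1/5; P(data | r = 2) = (2/5)(3/4) = 3/10; P(data | r = 3) = (3/5)(2/4) = 3/10; P(data | r = 4) = (4/5)(1/4) = 1/5.
Multiplying each by its prior: 1/4 · 1/5 = 1/20, 1/4 · 3/10 = 3/40, 1/4 · 3/10 = 3/40, 1/4 · 1/5 = 1/20; with total 1/4.
Hence P(r = 2 | data) = (3/40) / (1/4) = 3/10.

0.300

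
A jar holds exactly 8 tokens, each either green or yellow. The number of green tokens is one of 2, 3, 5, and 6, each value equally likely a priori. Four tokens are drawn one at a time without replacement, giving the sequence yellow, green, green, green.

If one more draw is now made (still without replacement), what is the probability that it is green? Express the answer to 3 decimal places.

0.600

The likelihood of the observed sequence under each hypothesis: P(data | r = 2) = (6/8)(2/7)(1/6)(0/5) = 0; P(data | r = 3) = (5/8)(3/7)(2/6)(1/5) = 1/56; P(data | r = 5) = (3/8)(5/7)(4/6)(3/5) = 3/28; P(data | r = 6) = (2/8)(6/7)(5/6)(4/5) = 1/7.
Multiplying each by its prior: 1/4 · 0 = 0, 1/4 · 1/56 = 1/224, 1/4 · 3/28 = 3/112, 1/4 · 1/7 = 1/28; with total 15/224.
The posterior is then P(r = 2 | data) = 0, P(r = 3 | data) = 1/15, P(r = 5 | data) = 2/5, P(r = 6 | data) = 8/15.
So P(green next | data) = Σ P(green next | H) P(H | data) = (0)(1/15) + (1/2)(2/5) + (3/4)(8/15) = 3/5.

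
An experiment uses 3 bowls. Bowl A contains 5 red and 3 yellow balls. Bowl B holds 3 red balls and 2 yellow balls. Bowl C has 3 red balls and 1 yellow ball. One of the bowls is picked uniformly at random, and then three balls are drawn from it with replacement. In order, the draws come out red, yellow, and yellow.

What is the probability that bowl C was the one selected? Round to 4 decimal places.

0.2031

The likelihood of the observed sequence under each hypothesis: P(data | bowl A) = (5/8)(3/8)(3/8) = 0.087891; P(data | bowl B) = (3/5)(2/5)(2/5) = 0.096; P(data | bowl C) = (3/4)(1/4)(1/4) = 0.046875.
Weighting by the prior gives 1/3 · 0.087891 = 0.029297, 1/3 · 0.096 = 0.032, 1/3 · 0.046875 = 0.015625; these sum to 0.076922.
By Bayes' rule, P(bowl C | data) = (0.015625) / (0.076922) = 0.20313.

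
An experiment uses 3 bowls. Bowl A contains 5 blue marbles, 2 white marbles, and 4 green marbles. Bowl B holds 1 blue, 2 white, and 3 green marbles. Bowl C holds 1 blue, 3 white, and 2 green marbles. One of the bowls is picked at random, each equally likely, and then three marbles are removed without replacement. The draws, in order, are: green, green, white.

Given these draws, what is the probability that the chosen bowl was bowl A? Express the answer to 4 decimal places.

0.1391

Under each hypothesis, the probability of the observed sequence is: P(data | bowl A) = (4/11)(3/10)(2/9) = 4/165; P(data | bowl B) = (3/6)(2/5)(2/4) = 1/10; P(data | bowl C) = (2/6)(1/5)(3/4) = 1/20.
Weighting by the prior gives 1/3 · 4/165 = 4/495, 1/3 · 1/10 = 1/30, 1/3 · 1/20 = 1/60; summing to 23/396.
Hence P(bowl A | data) = (4/495) / (23/396) = 16/115.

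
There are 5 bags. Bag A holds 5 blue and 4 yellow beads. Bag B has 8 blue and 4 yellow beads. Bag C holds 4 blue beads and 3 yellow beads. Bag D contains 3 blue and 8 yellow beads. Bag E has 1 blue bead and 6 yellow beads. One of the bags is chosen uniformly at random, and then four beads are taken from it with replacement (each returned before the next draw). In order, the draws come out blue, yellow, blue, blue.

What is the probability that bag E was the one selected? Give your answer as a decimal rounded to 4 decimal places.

The likelihood of the observed sequence under each hypothesis: P(data | bag A) = (5/9)(4/9)(5/9)(5/9) = 0.076208; P(data | bag B) = (8/12)(4/12)(8/12)(8/12) = 0.098765; P(data | bag C) = (4/7)(3/7)(4/7)(4/7) = 0.079967; P(data | bag D) = (3/11)(8/11)(3/11)(3/11) = 0.014753; P(data | bag E) = (1/7)(6/7)(1/7)(1/7) = 0.002499.
Weighting by the prior gives 1/5 · 0.076208 = 0.015242, 1/5 · 0.098765 = 0.019753, 1/5 · 0.079967 = 0.015993, 1/5 · 0.014753 = 0.0029506, 1/5 · 0.002499 = 0.00049979; with total 0.054438.
By Bayes' rule, P(bag E | data) = (0.00049979) / (0.054438) = 0.0091809.

0.0092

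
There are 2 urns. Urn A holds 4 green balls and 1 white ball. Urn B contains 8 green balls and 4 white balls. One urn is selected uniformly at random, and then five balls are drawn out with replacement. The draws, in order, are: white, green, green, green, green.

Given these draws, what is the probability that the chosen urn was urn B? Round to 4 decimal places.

0.4456

The likelihood of the observed sequence under each hypothesis: P(data | urn A) = (1/5)(4/5)(4/5)(4/5)(4/5) = 0.08192; P(data | urn B) = (4/12)(8/12)(8/12)(8/12)(8/12) = 0.065844.
Multiplying each by its prior: 1/2 · 0.08192 = 0.04096, 1/2 · 0.065844 = 0.032922; summing to 0.073882.
Hence P(urn B | data) = (0.032922) / (0.073882) = 0.4456.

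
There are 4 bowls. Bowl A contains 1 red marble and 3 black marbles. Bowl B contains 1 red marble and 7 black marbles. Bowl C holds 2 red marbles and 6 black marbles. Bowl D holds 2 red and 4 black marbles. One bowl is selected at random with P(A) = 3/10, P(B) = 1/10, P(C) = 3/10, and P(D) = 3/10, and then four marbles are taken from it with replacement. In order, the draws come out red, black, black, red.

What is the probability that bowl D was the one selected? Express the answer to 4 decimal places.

The likelihood of the observed sequence under each hypothesis: P(data | bowl A) = (1/4)(3/4)(3/4)(1/4) = 0.035156; P(data | bowl B) = (1/8)(7/8)(7/8)(1/8) = 0.011963; P(data | bowl C) = (2/8)(6/8)(6/8)(2/8) = 0.035156; P(data | bowl D) = (2/6)(4/6)(4/6)(2/6) = 0.049383.
Multiplying each by its prior: 3/10 · 0.035156 = 0.010547, 1/10 · 0.011963 = 0.0011963, 3/10 · 0.035156 = 0.010547, 3/10 · 0.049383 = 0.014815; these sum to 0.037105.
Hence P(bowl D | data) = (0.014815) / (0.037105) = 0.39927.

0.3993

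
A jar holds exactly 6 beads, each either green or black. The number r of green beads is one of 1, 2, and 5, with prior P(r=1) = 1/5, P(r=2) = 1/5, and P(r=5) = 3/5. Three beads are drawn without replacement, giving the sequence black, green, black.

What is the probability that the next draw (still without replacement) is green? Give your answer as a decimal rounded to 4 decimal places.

Compute the likelihood of the observed sequence for each case: P(data | r = 1) = (5/6)(1/5)(4/4) = 1/6; P(data | r = 2) = (4/6)(2/5)(3/4) = 1/5; P(data | r = 5) = (1/6)(5/5)(0/4) = 0.
The prior-weighted likelihoods are 1/5 · 1/6 = 1/30, 1/5 · 1/5 = 1/25, 3/5 · 0 = 0; with total 11/150.
Dividing through by the total gives posterior P(r = 1 | data) = 5/11, P(r = 2 | data) = 6/11, P(r = 5 | data) = 0.
So P(green next | data) = Σ P(green next | H) P(H | data) = (0)(5/11) + (1/3)(6/11) = 2/11.

0.1818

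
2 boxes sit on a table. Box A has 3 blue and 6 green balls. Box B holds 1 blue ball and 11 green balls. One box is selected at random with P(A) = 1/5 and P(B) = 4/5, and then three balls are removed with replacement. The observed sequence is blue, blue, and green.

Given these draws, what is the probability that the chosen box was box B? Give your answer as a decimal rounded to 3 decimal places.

For each hypothesis, P(data | H) works out to: P(data | box A) = (3/9)(3/9)(6/9) = 0.074074; P(data | box B) = (1/12)(1/12)(11/12) = 0.0063657.
The prior-weighted likelihoods are 1/5 · 0.074074 = 0.014815, 4/5 · 0.0063657 = 0.0050926; with total 0.019907.
By Bayes' rule, P(box B | data) = (0.0050926) / (0.019907) = 0.25581.

0.256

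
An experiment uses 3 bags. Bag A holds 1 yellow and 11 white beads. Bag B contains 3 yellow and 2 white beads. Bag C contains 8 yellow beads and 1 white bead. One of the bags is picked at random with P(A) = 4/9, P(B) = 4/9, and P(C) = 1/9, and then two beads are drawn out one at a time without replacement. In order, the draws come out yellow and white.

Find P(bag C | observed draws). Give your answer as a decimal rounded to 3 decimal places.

The likelihood of the observed sequence under each hypothesis: P(data | bag A) = (1/12)(11/11) = 1/12; P(data | bag B) = (3/5)(2/4) = 3/10; P(data | bag C) = (8/9)(1/8) = 1/9.
Multiplying each by its prior: 4/9 · 1/12 = 1/27, 4/9 · 3/10 = 2/15, 1/9 · 1/9 = 1/81; these sum to 74/405.
Hence P(bag C | data) = (1/81) / (74/405) = 5/74.

0.068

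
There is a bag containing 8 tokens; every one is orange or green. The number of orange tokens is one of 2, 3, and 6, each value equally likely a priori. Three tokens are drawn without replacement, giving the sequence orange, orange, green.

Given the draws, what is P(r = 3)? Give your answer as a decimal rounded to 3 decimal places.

0.294

Compute the likelihood of the observed sequence for each case: P(data | r = 2) = (2/8)(1/7)(6/6) = 1/28; P(data | r = 3) = (3/8)(2/7)(5/6) = 5/56; P(data | r = 6) = (6/8)(5/7)(2/6) = 5/28.
Multiplying each by its prior: 1/3 · 1/28 = 1/84, 1/3 · 5/56 = 5/168, 1/3 · 5/28 = 5/84; these sum to 17/168.
By Bayes' rule, P(r = 3 | data) = (5/168) / (17/168) = 5/17.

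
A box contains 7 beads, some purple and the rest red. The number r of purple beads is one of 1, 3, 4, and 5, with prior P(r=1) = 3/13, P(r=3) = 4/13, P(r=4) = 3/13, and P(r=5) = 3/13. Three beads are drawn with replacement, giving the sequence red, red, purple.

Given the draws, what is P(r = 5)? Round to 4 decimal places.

Under each hypothesis, the probability of the observed sequence is: P(data | r = 1) = (6/7)(6/7)(1/7) = 0.10496; P(data | r = 3) = (4/7)(4/7)(3/7) = 0.13994; P(data | r = 4) = (3/7)(3/7)(4/7) = 0.10496; P(data | r = 5) = (2/7)(2/7)(5/7) = 0.058309.
The prior-weighted likelihoods are 3/13 · 0.10496 = 0.024221, 4/13 · 0.13994 = 0.043059, 3/13 · 0.10496 = 0.024221, 3/13 · 0.058309 = 0.013456; these sum to 0.10496.
Hence P(r = 5 | data) = (0.013456) / (0.10496) = 0.12821.

0.1282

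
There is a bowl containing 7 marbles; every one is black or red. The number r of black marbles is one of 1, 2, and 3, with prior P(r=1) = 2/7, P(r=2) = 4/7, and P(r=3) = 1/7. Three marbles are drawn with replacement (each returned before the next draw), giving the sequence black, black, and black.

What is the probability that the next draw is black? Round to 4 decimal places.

0.3443

Compute the likelihood of the observed sequence for each case: P(data | r = 1) = (1/7)(1/7)(1/7) = 0.0029155; P(data | r = 2) = (2/7)(2/7)(2/7) = 0.023324; P(data | r = 3) = (3/7)(3/7)(3/7) = 0.078717.
Weighting by the prior gives 2/7 · 0.0029155 = 0.00083299, 4/7 · 0.023324 = 0.013328, 1/7 · 0.078717 = 0.011245; with total 0.025406.
Normalising, the posterior is P(r = 1 | data) = 0.032787, P(r = 2 | data) = 0.52459, P(r = 3 | data) = 0.44262.
The predictive probability is P(black next | data) = (1/7)(0.032787) + (2/7)(0.52459) + (3/7)(0.44262) = 0.34426.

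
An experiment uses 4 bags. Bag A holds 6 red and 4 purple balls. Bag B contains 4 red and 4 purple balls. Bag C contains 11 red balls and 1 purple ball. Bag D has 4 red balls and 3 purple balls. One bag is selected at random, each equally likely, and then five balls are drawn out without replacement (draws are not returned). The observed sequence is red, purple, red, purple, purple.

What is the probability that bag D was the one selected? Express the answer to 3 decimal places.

0.300

Under each hypothesis, the probability of the observed sequence is: P(data | bag A) = (6/10)(4/9)(5/8)(3/7)(2/6) = 1/42; P(data | bag B) = (4/8)(4/7)(3/6)(3/5)(2/4) = 3/70; P(data | bag C) = (11/12)(1/11)(10/10)(0/9) = 0; P(data | bag D) = (4/7)(3/6)(3/5)(2/4)(1/3) = 1/35.
Weighting by the prior gives 1/4 · 1/42 = 1/168, 1/4 · 3/70 = 3/280, 1/4 · 0 = 0, 1/4 · 1/35 = 1/140; these sum to 1/42.
So P(bag D | data) = (1/140) / (1/42) = 3/10.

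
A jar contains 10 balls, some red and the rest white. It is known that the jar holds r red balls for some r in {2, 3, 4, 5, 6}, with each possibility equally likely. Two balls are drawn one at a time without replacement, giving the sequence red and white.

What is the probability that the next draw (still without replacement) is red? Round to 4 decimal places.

0.3977

For each hypothesis, P(data | H) works out to: P(data | r = 2) = (2/10)(8/9) = 8/45; P(data | r = 3) = (3/10)(7/9) = 7/30; P(data | r = 4) = (4/10)(6/9) = 4/15; P(data | r = 5) = (5/10)(5/9) = 5/18; P(data | r = 6) = (6/10)(4/9) = 4/15.
Weighting by the prior gives 1/5 · 8/45 = 8/225, 1/5 · 7/30 = 7/150, 1/5 · 4/15 = 4/75, 1/5 · 5/18 = 1/18, 1/5 · 4/15 = 4/75; these sum to 11/45.
Normalising, the posterior is P(r = 2 | data) = 8/55, P(r = 3 | data) = 21/110, P(r = 4 | data) = 12/55, P(r = 5 | data) = 5/22, P(r = 6 | data) = 12/55.
The predictive probability is P(red next | data) = (1/8)(8/55) + (1/4)(21/110) + (3/8)(12/55) + (1/2)(5/22) + (5/8)(12/55) = 35/88.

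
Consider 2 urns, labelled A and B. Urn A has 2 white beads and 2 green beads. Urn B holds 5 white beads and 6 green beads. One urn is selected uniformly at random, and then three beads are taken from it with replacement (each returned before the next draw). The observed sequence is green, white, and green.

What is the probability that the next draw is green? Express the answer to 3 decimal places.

The likelihood of the observed sequence under each hypothesis: P(data | urn A) = (2/4)(2/4)(2/4) = 0.125; P(data | urn B) = (6/11)(5/11)(6/11) = 0.13524.
Weighting by the prior gives 1/2 · 0.125 = 0.0625, 1/2 · 0.13524 = 0.067618; summing to 0.13012.
The posterior is then P(urn A | data) = 0.48033, P(urn B | data) = 0.51967.
The predictive probability is P(green next | data) = (1/2)(0.48033) + (6/11)(0.51967) = 0.52362.

0.524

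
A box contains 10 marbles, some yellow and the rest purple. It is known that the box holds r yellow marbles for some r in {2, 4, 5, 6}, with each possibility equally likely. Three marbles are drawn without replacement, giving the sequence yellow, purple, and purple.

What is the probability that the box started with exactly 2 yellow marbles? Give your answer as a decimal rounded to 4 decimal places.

Under each hypothesis, the probability of the observed sequence is: P(data | r = 2) = (2/10)(8/9)(7/8) = 7/45; P(data | r = 4) = (4/10)(6/9)(5/8) = 1/6; P(data | r = 5) = (5/10)(5/9)(4/8) = 5/36; P(data | r = 6) = (6/10)(4/9)(3/8) = 1/10.
The prior-weighted likelihoods are 1/4 · 7/45 = 7/180, 1/4 · 1/6 = 1/24, 1/4 · 5/36 = 5/144, 1/4 · 1/10 = 1/40; with total 101/720.
So P(r = 2 | data) = (7/180) / (101/720) = 28/101.

0.2772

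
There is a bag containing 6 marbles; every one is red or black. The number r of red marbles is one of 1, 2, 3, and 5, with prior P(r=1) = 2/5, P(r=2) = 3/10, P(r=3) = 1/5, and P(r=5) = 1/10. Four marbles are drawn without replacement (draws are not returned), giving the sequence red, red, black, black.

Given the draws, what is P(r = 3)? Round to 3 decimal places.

0.500

The likelihood of the observed sequence under each hypothesis: P(data | r = 1) = (1/6)(0/5) = 0; P(data | r = 2) = (2/6)(1/5)(4/4)(3/3) = 1/15; P(data | r = 3) = (3/6)(2/5)(3/4)(2/3) = 1/10; P(data | r = 5) = (5/6)(4/5)(1/4)(0/3) = 0.
Multiplying each by its prior: 2/5 · 0 = 0, 3/10 · 1/15 = 1/50, 1/5 · 1/10 = 1/50, 1/10 · 0 = 0; summing to 1/25.
Hence P(r = 3 | data) = (1/50) / (1/25) = 1/2.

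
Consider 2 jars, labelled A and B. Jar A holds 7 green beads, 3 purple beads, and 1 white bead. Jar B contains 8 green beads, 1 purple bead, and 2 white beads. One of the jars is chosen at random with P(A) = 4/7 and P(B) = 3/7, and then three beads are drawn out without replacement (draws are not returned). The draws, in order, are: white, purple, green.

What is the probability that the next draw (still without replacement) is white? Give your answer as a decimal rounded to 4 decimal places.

For each hypothesis, P(data | H) works out to: P(data | jar A) = (1/11)(3/10)(7/9) = 0.021212; P(data | jar B) = (2/11)(1/10)(8/9) = 0.016162.
The prior-weighted likelihoods are 4/7 · 0.021212 = 0.012121, 3/7 · 0.016162 = 0.0069264; these sum to 0.019048.
The posterior is then P(jar A | data) = 0.63636, P(jar B | data) = 0.36364.
So P(white next | data) = Σ P(white next | H) P(H | data) = (0)(0.63636) + (1/8)(0.36364) = 0.045455.

0.0455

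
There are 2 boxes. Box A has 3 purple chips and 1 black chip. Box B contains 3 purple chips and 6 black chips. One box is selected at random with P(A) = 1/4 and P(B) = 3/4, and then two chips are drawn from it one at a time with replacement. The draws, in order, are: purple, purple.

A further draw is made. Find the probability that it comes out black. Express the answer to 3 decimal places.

Compute the likelihood of the observed sequence for each case: P(data | box A) = (3/4)(3/4) = 9/16; P(data | box B) = (3/9)(3/9) = 1/9.
Multiplying each by its prior: 1/4 · 9/16 = 9/64, 3/4 · 1/9 = 1/12; these sum to 43/192.
The posterior is then P(box A | data) = 27/43, P(box B | data) = 16/43.
So P(black next | data) = Σ P(black next | H) P(H | data) = (1/4)(27/43) + (2/3)(16/43) = 209/516.

0.405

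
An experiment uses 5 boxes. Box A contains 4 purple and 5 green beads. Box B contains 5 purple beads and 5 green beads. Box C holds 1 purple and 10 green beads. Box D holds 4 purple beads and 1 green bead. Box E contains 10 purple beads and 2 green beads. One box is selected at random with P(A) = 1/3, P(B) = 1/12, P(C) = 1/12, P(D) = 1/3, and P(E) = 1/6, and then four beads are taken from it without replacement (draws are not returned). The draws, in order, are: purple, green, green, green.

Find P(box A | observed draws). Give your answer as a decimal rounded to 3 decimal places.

0.678

For each hypothesis, P(data | H) works out to: P(data | box A) = (4/9)(5/8)(4/7)(3/6) = 0.079365; P(data | box B) = (5/10)(5/9)(4/8)(3/7) = 0.059524; P(data | box C) = (1/11)(10/10)(9/9)(8/8) = 0.090909; P(data | box D) = (4/5)(1/4)(0/3) = 0; P(data | box E) = (10/12)(2/11)(1/10)(0/9) = 0.
The prior-weighted likelihoods are 1/3 · 0.079365 = 0.026455, 1/12 · 0.059524 = 0.0049603, 1/12 · 0.090909 = 0.0075758, 1/3 · 0 = 0, 1/6 · 0 = 0; these sum to 0.038991.
So P(box A | data) = (0.026455) / (0.038991) = 0.67849.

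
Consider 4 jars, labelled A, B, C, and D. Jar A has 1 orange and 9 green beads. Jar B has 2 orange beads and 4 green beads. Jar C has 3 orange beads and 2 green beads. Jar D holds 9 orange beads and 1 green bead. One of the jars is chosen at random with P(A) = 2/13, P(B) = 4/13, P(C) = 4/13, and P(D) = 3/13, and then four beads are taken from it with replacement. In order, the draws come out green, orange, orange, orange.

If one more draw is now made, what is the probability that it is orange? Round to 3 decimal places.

0.658

For each hypothesis, P(data | H) works out to: P(data | jar A) = (9/10)(1/10)(1/10)(1/10) = 0.0009; P(data | jar B) = (4/6)(2/6)(2/6)(2/6) = 0.024691; P(data | jar C) = (2/5)(3/5)(3/5)(3/5) = 0.0864; P(data | jar D) = (1/10)(9/10)(9/10)(9/10) = 0.0729.
The prior-weighted likelihoods are 2/13 · 0.0009 = 0.00013846, 4/13 · 0.024691 = 0.0075973, 4/13 · 0.0864 = 0.026585, 3/13 · 0.0729 = 0.016823; with total 0.051143.
Normalising, the posterior is P(jar A | data) = 0.0027073, P(jar B | data) = 0.14855, P(jar C | data) = 0.5198, P(jar D | data) = 0.32894.
So P(orange next | data) = Σ P(orange next | H) P(H | data) = (1/10)(0.0027073) + (1/3)(0.14855) + (3/5)(0.5198) + (9/10)(0.32894) = 0.65771.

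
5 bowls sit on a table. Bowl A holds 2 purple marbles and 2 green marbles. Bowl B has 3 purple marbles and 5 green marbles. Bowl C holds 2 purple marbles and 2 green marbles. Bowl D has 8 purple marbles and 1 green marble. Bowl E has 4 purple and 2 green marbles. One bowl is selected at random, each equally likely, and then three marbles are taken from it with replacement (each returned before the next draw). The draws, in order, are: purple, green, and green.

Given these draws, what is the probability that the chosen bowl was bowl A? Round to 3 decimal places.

For each hypothesis, P(data | H) works out to: P(data | bowl A) = (2/4)(2/4)(2/4) = 0.125; P(data | bowl B) = (3/8)(5/8)(5/8) = 0.14648; P(data | bowl C) = (2/4)(2/4)(2/4) = 0.125; P(data | bowl D) = (8/9)(1/9)(1/9) = 0.010974; P(data | bowl E) = (4/6)(2/6)(2/6) = 0.074074.
Weighting by the prior gives 1/5 · 0.125 = 0.025, 1/5 · 0.14648 = 0.029297, 1/5 · 0.125 = 0.025, 1/5 · 0.010974 = 0.0021948, 1/5 · 0.074074 = 0.014815; with total 0.096306.
So P(bowl A | data) = (0.025) / (0.096306) = 0.25959.

0.260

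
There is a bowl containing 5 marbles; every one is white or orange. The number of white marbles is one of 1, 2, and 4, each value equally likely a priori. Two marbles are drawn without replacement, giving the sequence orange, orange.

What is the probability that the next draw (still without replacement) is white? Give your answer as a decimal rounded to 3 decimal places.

For each hypothesis, P(data | H) works out to: P(data | r = 1) = (4/5)(3/4) = 3/5; P(data | r = 2) = (3/5)(2/4) = 3/10; P(data | r = 4) = (1/5)(0/4) = 0.
Multiplying each by its prior: 1/3 · 3/5 = 1/5, 1/3 · 3/10 = 1/10, 1/3 · 0 = 0; with total 3/10.
The posterior is then P(r = 1 | data) = 2/3, P(r = 2 | data) = 1/3, P(r = 4 | data) = 0.
The predictive probability is P(white next | data) = (1/3)(2/3) + (2/3)(1/3) = 4/9.

0.444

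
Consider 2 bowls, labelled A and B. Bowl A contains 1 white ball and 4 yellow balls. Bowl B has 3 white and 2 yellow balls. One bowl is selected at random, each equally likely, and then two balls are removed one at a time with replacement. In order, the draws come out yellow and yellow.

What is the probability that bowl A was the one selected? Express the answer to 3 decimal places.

The likelihood of the observed sequence under each hypothesis: P(data | bowl A) = (4/5)(4/5) = 16/25; P(data | bowl B) = (2/5)(2/5) = 4/25.
Weighting by the prior gives 1/2 · 16/25 = 8/25, 1/2 · 4/25 = 2/25; with total 2/5.
Hence P(bowl A | data) = (8/25) / (2/5) = 4/5.

0.800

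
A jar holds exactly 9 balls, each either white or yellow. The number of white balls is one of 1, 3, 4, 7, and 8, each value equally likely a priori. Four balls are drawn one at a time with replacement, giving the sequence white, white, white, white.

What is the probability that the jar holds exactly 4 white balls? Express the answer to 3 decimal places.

Compute the likelihood of the observed sequence for each case: P(data | r = 1) = (1/9)(1/9)(1/9)(1/9) = 0.00015242; P(data | r = 3) = (3/9)(3/9)(3/9)(3/9) = 0.012346; P(data | r = 4) = (4/9)(4/9)(4/9)(4/9) = 0.039018; P(data | r = 7) = (7/9)(7/9)(7/9)(7/9) = 0.36595; P(data | r = 8) = (8/9)(8/9)(8/9)(8/9) = 0.6243.
Multiplying each by its prior: 1/5 · 0.00015242 = 3.0483e-05, 1/5 · 0.012346 = 0.0024691, 1/5 · 0.039018 = 0.0078037, 1/5 · 0.36595 = 0.07319, 1/5 · 0.6243 = 0.12486; these sum to 0.20835.
By Bayes' rule, P(r = 4 | data) = (0.0078037) / (0.20835) = 0.037454.

0.037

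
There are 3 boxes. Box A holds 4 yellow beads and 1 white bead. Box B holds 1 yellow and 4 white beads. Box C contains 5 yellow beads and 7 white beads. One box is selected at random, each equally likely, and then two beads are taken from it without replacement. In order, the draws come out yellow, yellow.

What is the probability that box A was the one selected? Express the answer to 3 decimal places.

Under each hypothesis, the probability of the observed sequence is: P(data | box A) = (4/5)(3/4) = 3/5; P(data | box B) = (1/5)(0/4) = 0; P(data | box C) = (5/12)(4/11) = 5/33.
Weighting by the prior gives 1/3 · 3/5 = 1/5, 1/3 · 0 = 0, 1/3 · 5/33 = 5/99; these sum to 124/495.
By Bayes' rule, P(box A | data) = (1/5) / (124/495) = 99/124.

0.798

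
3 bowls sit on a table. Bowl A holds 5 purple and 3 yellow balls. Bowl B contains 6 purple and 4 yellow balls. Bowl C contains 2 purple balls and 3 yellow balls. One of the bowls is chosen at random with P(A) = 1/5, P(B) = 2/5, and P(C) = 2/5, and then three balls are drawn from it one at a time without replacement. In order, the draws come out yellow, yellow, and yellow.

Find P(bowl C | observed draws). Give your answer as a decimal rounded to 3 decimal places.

0.703

Under each hypothesis, the probability of the observed sequence is: P(data | bowl A) = (3/8)(2/7)(1/6) = 0.017857; P(data | bowl B) = (4/10)(3/9)(2/8) = 0.033333; P(data | bowl C) = (3/5)(2/4)(1/3) = 0.1.
Weighting by the prior gives 1/5 · 0.017857 = 0.0035714, 2/5 · 0.033333 = 0.013333, 2/5 · 0.1 = 0.04; summing to 0.056905.
So P(bowl C | data) = (0.04) / (0.056905) = 0.70293.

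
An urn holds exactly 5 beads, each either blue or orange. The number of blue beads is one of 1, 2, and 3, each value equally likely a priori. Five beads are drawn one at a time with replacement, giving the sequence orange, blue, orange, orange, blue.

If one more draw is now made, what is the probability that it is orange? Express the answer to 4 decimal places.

Under each hypothesis, the probability of the observed sequence is: P(data | r = 1) = (4/5)(1/5)(4/5)(4/5)(1/5) = 0.02048; P(data | r = 2) = (3/5)(2/5)(3/5)(3/5)(2/5) = 0.03456; P(data | r = 3) = (2/5)(3/5)(2/5)(2/5)(3/5) = 0.02304.
Weighting by the prior gives 1/3 · 0.02048 = 0.0068267, 1/3 · 0.03456 = 0.01152, 1/3 · 0.02304 = 0.00768; summing to 0.026027.
The posterior is then P(r = 1 | data) = 0.2623, P(r = 2 | data) = 0.44262, P(r = 3 | data) = 0.29508.
The predictive probability is P(orange next | data) = (4/5)(0.2623) + (3/5)(0.44262) + (2/5)(0.29508) = 0.59344.

0.5934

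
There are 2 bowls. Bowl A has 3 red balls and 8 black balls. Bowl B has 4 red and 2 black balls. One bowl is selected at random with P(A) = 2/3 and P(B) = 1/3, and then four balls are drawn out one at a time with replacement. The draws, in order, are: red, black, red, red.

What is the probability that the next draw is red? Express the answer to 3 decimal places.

Compute the likelihood of the observed sequence for each case: P(data | bowl A) = (3/11)(8/11)(3/11)(3/11) = 0.014753; P(data | bowl B) = (4/6)(2/6)(4/6)(4/6) = 0.098765.
Multiplying each by its prior: 2/3 · 0.014753 = 0.0098354, 1/3 · 0.098765 = 0.032922; with total 0.042757.
Dividing through by the total gives posterior P(bowl A | data) = 0.23003, P(bowl B | data) = 0.76997.
The predictive probability is P(red next | data) = (3/11)(0.23003) + (2/3)(0.76997) = 0.57605.

0.576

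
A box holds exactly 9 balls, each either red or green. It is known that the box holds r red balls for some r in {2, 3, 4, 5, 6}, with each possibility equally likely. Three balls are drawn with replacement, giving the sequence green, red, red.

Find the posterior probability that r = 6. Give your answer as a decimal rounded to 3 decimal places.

The likelihood of the observed sequence under each hypothesis: P(data | r = 2) = (7/9)(2/9)(2/9) = 0.038409; P(data | r = 3) = (6/9)(3/9)(3/9) = 0.074074; P(data | r = 4) = (5/9)(4/9)(4/9) = 0.10974; P(data | r = 5) = (4/9)(5/9)(5/9) = 0.13717; P(data | r = 6) = (3/9)(6/9)(6/9) = 0.14815.
Weighting by the prior gives 1/5 · 0.038409 = 0.0076818, 1/5 · 0.074074 = 0.014815, 1/5 · 0.10974 = 0.021948, 1/5 · 0.13717 = 0.027435, 1/5 · 0.14815 = 0.02963; summing to 0.10151.
Hence P(r = 6 | data) = (0.02963) / (0.10151) = 0.29189.

0.292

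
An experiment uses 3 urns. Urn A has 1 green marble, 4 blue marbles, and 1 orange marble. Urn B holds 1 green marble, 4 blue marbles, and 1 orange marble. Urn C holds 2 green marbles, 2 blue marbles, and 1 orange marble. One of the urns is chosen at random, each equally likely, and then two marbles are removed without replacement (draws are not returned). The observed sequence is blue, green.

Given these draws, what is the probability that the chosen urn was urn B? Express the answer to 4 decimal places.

0.2857

For each hypothesis, P(data | H) works out to: P(data | urn A) = (4/6)(1/5) = 2/15; P(data | urn B) = (4/6)(1/5) = 2/15; P(data | urn C) = (2/5)(2/4) = 1/5.
Multiplying each by its prior: 1/3 · 2/15 = 2/45, 1/3 · 2/15 = 2/45, 1/3 · 1/5 = 1/15; with total 7/45.
So P(urn B | data) = (2/45) / (7/45) = 2/7.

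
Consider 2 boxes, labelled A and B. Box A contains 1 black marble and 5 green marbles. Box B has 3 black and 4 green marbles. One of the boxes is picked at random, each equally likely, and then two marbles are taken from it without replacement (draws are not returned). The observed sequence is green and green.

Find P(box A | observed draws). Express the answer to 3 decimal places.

0.700

Compute the likelihood of the observed sequence for each case: P(data | box A) = (5/6)(4/5) = 2/3; P(data | box B) = (4/7)(3/6) = 2/7.
Weighting by the prior gives 1/2 · 2/3 = 1/3, 1/2 · 2/7 = 1/7; summing to 10/21.
Hence P(box A | data) = (1/3) / (10/21) = 7/10.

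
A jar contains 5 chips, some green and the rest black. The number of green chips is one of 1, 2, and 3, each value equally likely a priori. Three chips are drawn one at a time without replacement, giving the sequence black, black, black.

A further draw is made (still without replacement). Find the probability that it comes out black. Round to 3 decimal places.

For each hypothesis, P(data | H) works out to: P(data | r = 1) = (4/5)(3/4)(2/3) = 2/5; P(data | r = 2) = (3/5)(2/4)(1/3) = 1/10; P(data | r = 3) = (2/5)(1/4)(0/3) = 0.
The prior-weighted likelihoods are 1/3 · 2/5 = 2/15, 1/3 · 1/10 = 1/30, 1/3 · 0 = 0; these sum to 1/6.
Normalising, the posterior is P(r = 1 | data) = 4/5, P(r = 2 | data) = 1/5, P(r = 3 | data) = 0.
The predictive probability is P(black next | data) = (1/2)(4/5) + (0)(1/5) = 2/5.

0.400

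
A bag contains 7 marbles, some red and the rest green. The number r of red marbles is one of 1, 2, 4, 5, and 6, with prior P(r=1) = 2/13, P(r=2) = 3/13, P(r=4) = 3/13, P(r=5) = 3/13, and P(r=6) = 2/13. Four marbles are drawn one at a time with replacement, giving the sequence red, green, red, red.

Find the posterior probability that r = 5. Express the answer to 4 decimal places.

0.3968

For each hypothesis, P(data | H) works out to: P(data | r = 1) = (1/7)(6/7)(1/7)(1/7) = 0.002499; P(data | r = 2) = (2/7)(5/7)(2/7)(2/7) = 0.01666; P(data | r = 4) = (4/7)(3/7)(4/7)(4/7) = 0.079967; P(data | r = 5) = (5/7)(2/7)(5/7)(5/7) = 0.10412; P(data | r = 6) = (6/7)(1/7)(6/7)(6/7) = 0.089963.
Multiplying each by its prior: 2/13 · 0.002499 = 0.00038446, 3/13 · 0.01666 = 0.0038446, 3/13 · 0.079967 = 0.018454, 3/13 · 0.10412 = 0.024028, 2/13 · 0.089963 = 0.01384; summing to 0.060552.
Hence P(r = 5 | data) = (0.024028) / (0.060552) = 0.39683.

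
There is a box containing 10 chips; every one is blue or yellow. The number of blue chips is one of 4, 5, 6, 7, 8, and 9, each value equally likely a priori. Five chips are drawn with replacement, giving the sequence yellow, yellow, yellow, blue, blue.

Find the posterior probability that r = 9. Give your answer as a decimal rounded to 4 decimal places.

0.0075

Under each hypothesis, the probability of the observed sequence is: P(data | r = 4) = (6/10)(6/10)(6/10)(4/10)(4/10) = 0.03456; P(data | r = 5) = (5/10)(5/10)(5/10)(5/10)(5/10) = 0.03125; P(data | r = 6) = (4/10)(4/10)(4/10)(6/10)(6/10) = 0.02304; P(data | r = 7) = (3/10)(3/10)(3/10)(7/10)(7/10) = 0.01323; P(data | r = 8) = (2/10)(2/10)(2/10)(8/10)(8/10) = 0.00512; P(data | r = 9) = (1/10)(1/10)(1/10)(9/10)(9/10) = 0.00081.
Weighting by the prior gives 1/6 · 0.03456 = 0.00576, 1/6 · 0.03125 = 0.0052083, 1/6 · 0.02304 = 0.00384, 1/6 · 0.01323 = 0.002205, 1/6 · 0.00512 = 0.00085333, 1/6 · 0.00081 = 0.000135; with total 0.018002.
So P(r = 9 | data) = (0.000135) / (0.018002) = 0.0074993.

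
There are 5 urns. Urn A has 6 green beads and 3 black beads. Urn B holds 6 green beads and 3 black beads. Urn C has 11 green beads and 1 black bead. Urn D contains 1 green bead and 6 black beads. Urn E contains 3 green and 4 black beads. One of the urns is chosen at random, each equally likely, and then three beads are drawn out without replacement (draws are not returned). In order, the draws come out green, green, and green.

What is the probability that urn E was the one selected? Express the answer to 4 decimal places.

For each hypothesis, P(data | H) works out to: P(data | urn A) = (6/9)(5/8)(4/7) = 0.2381; P(data | urn B) = (6/9)(5/8)(4/7) = 0.2381; P(data | urn C) = (11/12)(10/11)(9/10) = 0.75; P(data | urn D) = (1/7)(0/6) = 0; P(data | urn E) = (3/7)(2/6)(1/5) = 0.028571.
Multiplying each by its prior: 1/5 · 0.2381 = 0.047619, 1/5 · 0.2381 = 0.047619, 1/5 · 0.75 = 0.15, 1/5 · 0 = 0, 1/5 · 0.028571 = 0.0057143; with total 0.25095.
So P(urn E | data) = (0.0057143) / (0.25095) = 0.02277.

0.0228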